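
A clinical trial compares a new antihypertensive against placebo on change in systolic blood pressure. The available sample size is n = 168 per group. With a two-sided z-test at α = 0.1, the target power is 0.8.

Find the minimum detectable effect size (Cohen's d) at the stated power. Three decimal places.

Required noncentrality: δ = z_{0.05} + z_{0.20} = 1.645 + 0.842 = 2.486.
(Lower-tail contribution to power is negligible for δ > 0.)
δ = d·√(n/2) ⇒ d = δ/√(n/2) = 2.486/√(168/2) = 0.2713.

d ≈ 0.271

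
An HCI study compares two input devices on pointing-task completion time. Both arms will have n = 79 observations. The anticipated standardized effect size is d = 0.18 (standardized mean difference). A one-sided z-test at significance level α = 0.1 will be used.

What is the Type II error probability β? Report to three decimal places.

β ≈ 0.560

Noncentrality parameter: δ = d·√(n/2) = 0.18 × √(79/2) = 1.1313
Critical value for a one-sided test at α = 0.1: z_α = 1.282.
Power = Φ(δ − 1.282) = Φ(-0.150) = 0.4403.
Type II error: β = 1 − power = 1 − 0.4403 = 0.5597.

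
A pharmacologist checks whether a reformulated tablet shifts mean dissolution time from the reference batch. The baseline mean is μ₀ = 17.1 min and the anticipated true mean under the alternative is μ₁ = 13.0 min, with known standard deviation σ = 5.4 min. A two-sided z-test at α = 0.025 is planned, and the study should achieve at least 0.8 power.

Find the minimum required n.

n = 17

Standardized effect: d = |μ₁ − μ₀| / σ = |13.0 − 17.1| / 5.4 = 0.7593
Set Φ(δ − 2.241) = 0.8; then δ − 2.241 = Φ⁻¹(0.8) = 0.842, giving δ = 3.083.
(The Φ(−δ − z_{α/2}) term is vanishingly small for δ > 0 and is dropped in the standard sample-size formula.)
δ = d·√n ⇒ n = (δ/d)² = (3.083 / 0.7593)² = 16.49.
Rounding up, n = 17.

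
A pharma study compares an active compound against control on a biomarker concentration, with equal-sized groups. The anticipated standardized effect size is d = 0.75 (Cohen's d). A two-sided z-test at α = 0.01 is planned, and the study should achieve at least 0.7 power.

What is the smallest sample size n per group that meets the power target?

n = 35 per group

For power 0.7 need Φ(δ − z_{0.005}) = 0.7, so δ = z_{0.005} + z_{0.30} = 2.576 + 0.524 = 3.100.
(For δ > 0 the lower-tail rejection region contributes negligibly to power, so the one-term inversion is standard.)
δ = d·√(n/2) ⇒ n = 2(δ/d)² = 2 × (3.100 / 0.75)² = 34.17.
Round up to the next whole unit.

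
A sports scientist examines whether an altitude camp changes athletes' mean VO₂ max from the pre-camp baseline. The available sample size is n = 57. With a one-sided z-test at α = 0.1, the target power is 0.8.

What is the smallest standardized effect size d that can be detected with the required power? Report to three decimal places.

Need Φ(δ − 1.282) = 0.8, so δ = 1.282 + 0.842 = 2.123.
δ = d·√n ⇒ d = δ/√n = 2.123/√57 = 0.2812.

d ≈ 0.281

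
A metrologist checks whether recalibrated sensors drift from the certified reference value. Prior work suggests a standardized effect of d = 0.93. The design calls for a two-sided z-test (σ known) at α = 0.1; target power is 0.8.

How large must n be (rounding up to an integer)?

Set Φ(δ − 1.645) = 0.8; then δ − 1.645 = Φ⁻¹(0.8) = 0.842, giving δ = 2.486.
(Ignoring the negligible lower-tail rejection probability gives the usual closed-form inversion.)
δ = d·√n ⇒ n = (δ/d)² = (2.486 / 0.93)² = 7.15.
Round up to the next whole unit.

n = 8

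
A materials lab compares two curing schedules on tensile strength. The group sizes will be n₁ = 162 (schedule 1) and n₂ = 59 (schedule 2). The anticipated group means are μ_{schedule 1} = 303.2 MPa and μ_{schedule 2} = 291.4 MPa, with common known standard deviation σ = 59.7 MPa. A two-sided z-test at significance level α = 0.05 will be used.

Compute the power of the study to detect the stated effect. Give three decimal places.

Power ≈ 0.255

Standardized effect: d = |μ_{schedule 1} − μ_{schedule 2}| / σ = |303.2 − 291.4| / 59.7 = 0.1977
Noncentrality parameter: δ = d / √(1/n₁ + 1/n₂) = 0.1977 / √(1/162 + 1/59) = 1.2999
Two-sided α = 0.05 → critical value z_{0.025} = 1.960.
Power = Φ(δ − 1.960) + Φ(−δ − 1.960) = Φ(-0.660) + Φ(-3.260) = 0.2546 + 0.0006 = 0.2551.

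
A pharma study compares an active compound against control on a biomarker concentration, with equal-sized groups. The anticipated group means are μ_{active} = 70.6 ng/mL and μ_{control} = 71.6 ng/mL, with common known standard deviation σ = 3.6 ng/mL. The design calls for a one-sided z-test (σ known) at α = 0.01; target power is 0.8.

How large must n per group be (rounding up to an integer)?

Standardized effect: d = |μ_{active} − μ_{control}| / σ = |70.6 − 71.6| / 3.6 = 0.2778
Set Φ(δ − 2.326) = 0.8; then δ − 2.326 = Φ⁻¹(0.8) = 0.842, giving δ = 3.168.
δ = d·√(n/2) ⇒ n = 2(δ/d)² = 2 × (3.168 / 0.2778)² = 260.13.
Round up to the next whole unit.

n = 261 per group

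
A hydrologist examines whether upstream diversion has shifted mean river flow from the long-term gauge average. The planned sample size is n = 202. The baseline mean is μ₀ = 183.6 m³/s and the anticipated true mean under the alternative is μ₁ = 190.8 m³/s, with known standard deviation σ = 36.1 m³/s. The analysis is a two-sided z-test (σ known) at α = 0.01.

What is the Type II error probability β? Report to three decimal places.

Standardized effect: d = |μ₁ − μ₀| / σ = |190.8 − 183.6| / 36.1 = 0.1994
Noncentrality parameter: λ = d·√n = 0.1994 × √202 = 2.8347
Critical value for a two-sided test at α = 0.01: z_{α/2} = 2.576.
Power = Φ(λ − 2.576) + Φ(−λ − 2.576) = Φ(0.259) + Φ(-5.410) = 0.6021 + 0.0000 = 0.6021.
Type II error: β = 1 − power = 1 − 0.6021 = 0.3979.

β ≈ 0.398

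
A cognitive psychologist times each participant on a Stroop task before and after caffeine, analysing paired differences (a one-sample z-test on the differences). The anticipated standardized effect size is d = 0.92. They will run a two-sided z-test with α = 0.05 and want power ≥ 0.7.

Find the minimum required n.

Set Φ(δ − 1.960) = 0.7; then δ − 1.960 = Φ⁻¹(0.7) = 0.524, giving δ = 2.484.
(The Φ(−δ − z_{α/2}) term is vanishingly small for δ > 0 and is dropped in the standard sample-size formula.)
δ = d·√n ⇒ n = (δ/d)² = (2.484 / 0.92)² = 7.29.
Rounding up, n = 8.

n = 8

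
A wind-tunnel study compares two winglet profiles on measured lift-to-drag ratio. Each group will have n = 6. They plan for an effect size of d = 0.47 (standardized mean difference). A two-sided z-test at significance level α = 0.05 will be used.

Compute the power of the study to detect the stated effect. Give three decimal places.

Noncentrality parameter: δ = d·√(n/2) = 0.47 × √(6/2) = 0.8141
Critical value for a two-sided test at α = 0.05: z_{α/2} = 1.960.
Power = Φ(δ − 1.960) + Φ(−δ − 1.960) = Φ(-1.146) + Φ(-2.774) = 0.1259 + 0.0028 = 0.1287.

Power ≈ 0.129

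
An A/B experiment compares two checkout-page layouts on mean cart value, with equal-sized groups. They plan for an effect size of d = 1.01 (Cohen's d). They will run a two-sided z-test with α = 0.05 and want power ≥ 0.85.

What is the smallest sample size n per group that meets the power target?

n = 18 per group

For power 0.85 need Φ(δ − z_{0.025}) = 0.85, so δ = z_{0.025} + z_{0.15} = 1.960 + 1.036 = 2.996.
(Ignoring the negligible lower-tail rejection probability gives the usual closed-form inversion.)
δ = d·√(n/2) ⇒ n = 2(δ/d)² = 2 × (2.996 / 1.01)² = 17.60.
Round up to the next whole unit.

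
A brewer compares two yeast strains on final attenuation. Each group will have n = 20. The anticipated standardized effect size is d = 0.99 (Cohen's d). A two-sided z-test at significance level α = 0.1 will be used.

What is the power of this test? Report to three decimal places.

Power ≈ 0.931

Noncentrality parameter: δ = d·√(n/2) = 0.99 × √(20/2) = 3.1307
Two-sided α = 0.1 → critical value z_{0.05} = 1.645.
Power = Φ(δ − 1.645) + Φ(−δ − 1.645) = Φ(1.486) + Φ(-4.776) = 0.9313 + 0.0000 = 0.9313.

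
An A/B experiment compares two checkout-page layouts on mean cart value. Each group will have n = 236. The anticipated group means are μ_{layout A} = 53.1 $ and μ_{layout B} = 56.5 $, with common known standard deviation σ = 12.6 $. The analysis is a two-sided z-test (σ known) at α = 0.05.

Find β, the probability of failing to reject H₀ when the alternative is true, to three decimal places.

Standardized effect: d = |μ_{layout A} − μ_{layout B}| / σ = |53.1 − 56.5| / 12.6 = 0.2698
Noncentrality parameter: δ = d·√(n/2) = 0.2698 × √(236/2) = 2.9312
Critical value for a two-sided test at α = 0.05: z_{α/2} = 1.960.
Power = Φ(δ − 1.960) + Φ(−δ − 1.960) = Φ(0.971) + Φ(-4.891) = 0.8343 + 0.0000 = 0.8343.
Type II error: β = 1 − power = 1 − 0.8343 = 0.1657.

β ≈ 0.166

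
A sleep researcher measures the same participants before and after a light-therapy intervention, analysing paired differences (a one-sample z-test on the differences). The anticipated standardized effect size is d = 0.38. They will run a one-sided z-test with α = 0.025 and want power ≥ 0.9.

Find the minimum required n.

For power 0.9 need Φ(δ − z_{0.025}) = 0.9, so δ = z_{0.025} + z_{0.10} = 1.960 + 1.282 = 3.242.
δ = d·√n ⇒ n = (δ/d)² = (3.242 / 0.38)² = 72.77.
Round up to the next whole unit.

n = 73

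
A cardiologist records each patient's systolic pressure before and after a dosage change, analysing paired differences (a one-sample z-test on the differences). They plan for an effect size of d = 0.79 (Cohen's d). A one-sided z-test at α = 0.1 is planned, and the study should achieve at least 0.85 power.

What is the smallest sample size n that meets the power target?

n = 9

Set Φ(δ − 1.282) = 0.85; then δ − 1.282 = Φ⁻¹(0.85) = 1.036, giving δ = 2.318.
δ = d·√n ⇒ n = (δ/d)² = (2.318 / 0.79)² = 8.61.
Rounding up, n = 9.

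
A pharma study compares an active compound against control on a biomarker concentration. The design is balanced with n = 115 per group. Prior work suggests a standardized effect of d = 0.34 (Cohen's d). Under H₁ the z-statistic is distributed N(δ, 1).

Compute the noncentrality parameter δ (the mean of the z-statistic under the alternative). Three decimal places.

δ = d·√(n/2) = 0.34 × √(115/2) = 2.5782

δ ≈ 2.578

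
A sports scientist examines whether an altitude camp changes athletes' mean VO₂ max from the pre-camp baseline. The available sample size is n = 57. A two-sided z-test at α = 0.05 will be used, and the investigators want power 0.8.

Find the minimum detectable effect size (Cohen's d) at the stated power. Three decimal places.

d ≈ 0.371

Need Φ(δ − 1.960) = 0.8, so δ = 1.960 + 0.842 = 2.802.
(The second rejection-region term Φ(−δ − z_{α/2}) is negligible and dropped.)
δ = d·√n ⇒ d = δ/√n = 2.802/√57 = 0.3711.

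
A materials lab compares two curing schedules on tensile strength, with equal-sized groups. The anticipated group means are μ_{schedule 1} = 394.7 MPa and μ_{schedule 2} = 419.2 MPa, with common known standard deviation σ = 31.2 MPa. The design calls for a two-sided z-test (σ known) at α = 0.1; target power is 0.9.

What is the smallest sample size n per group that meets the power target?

Standardized effect: d = |μ_{schedule 1} − μ_{schedule 2}| / σ = |394.7 − 419.2| / 31.2 = 0.7853
For power 0.9 need Φ(δ − z_{0.05}) = 0.9, so δ = z_{0.05} + z_{0.10} = 1.645 + 1.282 = 2.926.
(For δ > 0 the lower-tail rejection region contributes negligibly to power, so the one-term inversion is standard.)
δ = d·√(n/2) ⇒ n = 2(δ/d)² = 2 × (2.926 / 0.7853)² = 27.78.
Round up to the next whole unit.

n = 28 per group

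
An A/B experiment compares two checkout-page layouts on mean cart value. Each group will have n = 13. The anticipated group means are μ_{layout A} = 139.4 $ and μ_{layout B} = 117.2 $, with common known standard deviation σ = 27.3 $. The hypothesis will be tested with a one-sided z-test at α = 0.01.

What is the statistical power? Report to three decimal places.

Standardized effect: d = |μ_{layout A} − μ_{layout B}| / σ = |139.4 − 117.2| / 27.3 = 0.8132
Noncentrality parameter: δ = d·√(n/2) = 0.8132 × √(13/2) = 2.0732
Critical value for a one-sided test at α = 0.01: z_α = 2.326.
Power = P(Z > 2.326 − δ) = Φ(-0.253) = 0.4001.

Power ≈ 0.400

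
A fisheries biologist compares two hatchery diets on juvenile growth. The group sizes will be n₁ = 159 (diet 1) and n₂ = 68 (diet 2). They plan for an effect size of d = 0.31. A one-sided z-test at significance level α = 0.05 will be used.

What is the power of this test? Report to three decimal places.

Noncentrality parameter: δ = d / √(1/n₁ + 1/n₂) = 0.31 / √(1/159 + 1/68) = 2.1394
One-sided α = 0.05 → critical value z_{0.05} = 1.645.
Power = Φ(δ − 1.645) = Φ(0.495) = 0.6896.

Power ≈ 0.690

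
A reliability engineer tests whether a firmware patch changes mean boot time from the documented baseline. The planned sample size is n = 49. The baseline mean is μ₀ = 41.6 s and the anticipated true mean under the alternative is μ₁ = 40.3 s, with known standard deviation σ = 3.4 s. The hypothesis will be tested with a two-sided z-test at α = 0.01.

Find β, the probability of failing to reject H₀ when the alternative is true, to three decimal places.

Standardized effect: d = |μ₁ − μ₀| / σ = |40.3 − 41.6| / 3.4 = 0.3824
Noncentrality parameter: δ = d·√n = 0.3824 × √49 = 2.6765
Critical value for a two-sided test at α = 0.01: z_{α/2} = 2.576.
Power = Φ(δ − 2.576) + Φ(−δ − 2.576) = Φ(0.101) + Φ(-5.252) = 0.5401 + 0.0000 = 0.5401.
Type II error: β = 1 − power = 1 − 0.5401 = 0.4599.

β ≈ 0.460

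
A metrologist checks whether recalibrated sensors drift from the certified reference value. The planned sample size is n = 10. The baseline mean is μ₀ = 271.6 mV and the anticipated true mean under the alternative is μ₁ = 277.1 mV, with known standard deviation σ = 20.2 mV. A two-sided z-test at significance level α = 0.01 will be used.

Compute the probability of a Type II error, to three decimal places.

Standardized effect: d = |μ₁ − μ₀| / σ = |277.1 − 271.6| / 20.2 = 0.2723
Noncentrality parameter: δ = d·√n = 0.2723 × √10 = 0.8610
Two-sided α = 0.01 → critical value z_{0.005} = 2.576.
Power = Φ(δ − 2.576) + Φ(−δ − 2.576) = Φ(-1.715) + Φ(-3.437) = 0.0432 + 0.0003 = 0.0435.
Type II error: β = 1 − power = 1 − 0.0435 = 0.9565.

β ≈ 0.957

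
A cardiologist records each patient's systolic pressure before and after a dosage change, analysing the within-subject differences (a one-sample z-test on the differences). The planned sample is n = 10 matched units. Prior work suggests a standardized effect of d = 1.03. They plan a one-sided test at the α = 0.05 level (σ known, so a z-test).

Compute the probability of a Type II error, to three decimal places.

β ≈ 0.053

Noncentrality parameter: δ = d·√n = 1.03 × √10 = 3.2571
Critical value for a one-sided test at α = 0.05: z_α = 1.645.
Power = Φ(δ − 1.645) = Φ(1.612) = 0.9466.
Type II error: β = 1 − power = 1 − 0.9466 = 0.0534.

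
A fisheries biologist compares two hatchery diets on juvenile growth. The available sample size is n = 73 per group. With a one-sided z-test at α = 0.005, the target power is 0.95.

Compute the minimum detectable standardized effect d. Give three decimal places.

Need Φ(δ − 2.576) = 0.95, so δ = 2.576 + 1.645 = 4.221.
δ = d·√(n/2) ⇒ d = δ/√(n/2) = 4.221/√(73/2) = 0.6986.

d ≈ 0.699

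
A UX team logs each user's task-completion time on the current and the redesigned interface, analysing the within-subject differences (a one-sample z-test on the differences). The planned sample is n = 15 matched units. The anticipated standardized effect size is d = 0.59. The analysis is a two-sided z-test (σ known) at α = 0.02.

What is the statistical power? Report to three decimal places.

Noncentrality parameter: δ = d·√n = 0.59 × √15 = 2.2851
Critical value for a two-sided test at α = 0.02: z_{α/2} = 2.326.
Power = Φ(δ − 2.326) + Φ(−δ − 2.326) = Φ(-0.041) + Φ(-4.611) = 0.4835 + 0.0000 = 0.4835.

Power ≈ 0.484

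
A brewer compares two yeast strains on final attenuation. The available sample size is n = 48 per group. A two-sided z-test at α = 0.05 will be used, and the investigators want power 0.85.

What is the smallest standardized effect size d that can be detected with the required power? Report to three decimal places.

Required noncentrality: δ = z_{0.025} + z_{0.15} = 1.960 + 1.036 = 2.996.
(The second rejection-region term Φ(−δ − z_{α/2}) is negligible and dropped.)
δ = d·√(n/2) ⇒ d = δ/√(n/2) = 2.996/√(48/2) = 0.6116.

d ≈ 0.612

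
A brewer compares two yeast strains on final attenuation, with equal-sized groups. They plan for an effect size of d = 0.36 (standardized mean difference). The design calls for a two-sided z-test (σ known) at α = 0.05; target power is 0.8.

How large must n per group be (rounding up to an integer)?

n = 122 per group

Set Φ(δ − 1.960) = 0.8; then δ − 1.960 = Φ⁻¹(0.8) = 0.842, giving δ = 2.802.
(Ignoring the negligible lower-tail rejection probability gives the usual closed-form inversion.)
δ = d·√(n/2) ⇒ n = 2(δ/d)² = 2 × (2.802 / 0.36)² = 121.12.
Round up to the next whole unit.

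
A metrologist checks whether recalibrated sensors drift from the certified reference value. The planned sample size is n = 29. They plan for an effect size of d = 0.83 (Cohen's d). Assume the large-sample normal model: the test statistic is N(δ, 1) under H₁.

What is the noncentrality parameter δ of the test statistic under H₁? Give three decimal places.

The noncentrality parameter scales effect size by the design's sample-size factor: δ = d·√n = 0.83 × √29 = 4.4697

δ ≈ 4.470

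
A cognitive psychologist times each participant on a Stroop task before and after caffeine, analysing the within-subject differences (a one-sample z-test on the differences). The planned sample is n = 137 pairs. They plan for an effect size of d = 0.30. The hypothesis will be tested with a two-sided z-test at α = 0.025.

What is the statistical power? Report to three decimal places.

Noncentrality parameter: δ = d·√n = 0.30 × √137 = 3.5114
Two-sided α = 0.025 → critical value z_{0.0125} = 2.241.
Power = Φ(δ − 2.241) + Φ(−δ − 2.241) = Φ(1.270) + Φ(-5.753) = 0.8980 + 0.0000 = 0.8980.

Power ≈ 0.898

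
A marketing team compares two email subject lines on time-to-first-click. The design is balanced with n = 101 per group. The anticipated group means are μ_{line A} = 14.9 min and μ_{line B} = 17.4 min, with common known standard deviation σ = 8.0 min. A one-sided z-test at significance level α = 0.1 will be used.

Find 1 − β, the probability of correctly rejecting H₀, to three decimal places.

Power ≈ 0.826

Standardized effect: d = |μ_{line A} − μ_{line B}| / σ = |14.9 − 17.4| / 8.0 = 0.3125
Noncentrality parameter: λ = d·√(n/2) = 0.3125 × √(101/2) = 2.2207
Critical value for a one-sided test at α = 0.1: z_α = 1.282.
Power = Φ(λ − 1.282) = Φ(0.939) = 0.8262.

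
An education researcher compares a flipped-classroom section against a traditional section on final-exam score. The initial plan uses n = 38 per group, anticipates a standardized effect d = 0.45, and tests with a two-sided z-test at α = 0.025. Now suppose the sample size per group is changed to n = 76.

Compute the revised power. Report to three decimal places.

With n = 76 per group: δ = d·√(n/2) = 0.45 × √(76/2) = 2.7740. Critical value z_{0.0125} = 2.241.
Revised power = Φ(δ − 2.241) + Φ(−δ − 2.241) = Φ(0.533) + Φ(-5.015) = 0.7028 + 0.0000 = 0.7028.

Power ≈ 0.703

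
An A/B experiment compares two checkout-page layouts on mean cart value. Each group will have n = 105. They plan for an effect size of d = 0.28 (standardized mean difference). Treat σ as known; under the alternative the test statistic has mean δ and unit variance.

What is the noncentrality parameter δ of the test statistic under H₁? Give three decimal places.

δ ≈ 2.029

δ = d·√(n/2) = 0.28 × √(105/2) = 2.0288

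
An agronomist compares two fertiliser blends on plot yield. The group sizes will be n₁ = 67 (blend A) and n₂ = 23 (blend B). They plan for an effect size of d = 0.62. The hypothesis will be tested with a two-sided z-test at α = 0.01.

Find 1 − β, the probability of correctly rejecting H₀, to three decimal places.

Noncentrality parameter: δ = d / √(1/n₁ + 1/n₂) = 0.62 / √(1/67 + 1/23) = 2.5655
Critical value for a two-sided test at α = 0.01: z_{α/2} = 2.576.
Power = Φ(δ − 2.576) + Φ(−δ − 2.576) = Φ(-0.010) + Φ(-5.141) = 0.4959 + 0.0000 = 0.4959.

Power ≈ 0.496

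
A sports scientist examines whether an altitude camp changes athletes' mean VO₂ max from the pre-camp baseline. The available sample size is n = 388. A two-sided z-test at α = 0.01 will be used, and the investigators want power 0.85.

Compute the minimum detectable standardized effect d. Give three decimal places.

Required noncentrality: δ = z_{0.005} + z_{0.15} = 2.576 + 1.036 = 3.612.
(Lower-tail contribution to power is negligible for δ > 0.)
δ = d·√n ⇒ d = δ/√n = 3.612/√388 = 0.1834.

d ≈ 0.183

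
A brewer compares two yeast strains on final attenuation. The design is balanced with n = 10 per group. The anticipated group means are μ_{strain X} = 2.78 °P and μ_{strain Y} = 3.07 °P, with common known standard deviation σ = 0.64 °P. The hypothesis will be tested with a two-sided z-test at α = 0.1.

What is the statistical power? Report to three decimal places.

Standardized effect: d = |μ_{strain X} − μ_{strain Y}| / σ = |2.78 − 3.07| / 0.64 = 0.4531
Noncentrality parameter: δ = d·√(n/2) = 0.4531 × √(10/2) = 1.0132
Critical value for a two-sided test at α = 0.1: z_{α/2} = 1.645.
Power = Φ(δ − 1.645) + Φ(−δ − 1.645) = Φ(-0.632) + Φ(-2.658) = 0.2638 + 0.0039 = 0.2677.

Power ≈ 0.268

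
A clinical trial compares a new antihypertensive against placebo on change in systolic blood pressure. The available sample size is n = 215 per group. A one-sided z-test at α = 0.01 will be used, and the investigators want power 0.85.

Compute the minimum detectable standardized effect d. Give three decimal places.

Required noncentrality: δ = z_{0.01} + z_{0.15} = 2.326 + 1.036 = 3.363.
δ = d·√(n/2) ⇒ d = δ/√(n/2) = 3.363/√(215/2) = 0.3243.

d ≈ 0.324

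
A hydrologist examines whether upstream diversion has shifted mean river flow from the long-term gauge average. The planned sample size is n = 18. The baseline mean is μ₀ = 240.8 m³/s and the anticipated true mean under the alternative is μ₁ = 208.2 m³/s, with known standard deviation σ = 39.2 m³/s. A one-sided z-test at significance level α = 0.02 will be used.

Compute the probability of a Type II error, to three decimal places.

Standardized effect: d = |μ₁ − μ₀| / σ = |208.2 − 240.8| / 39.2 = 0.8316
Noncentrality parameter: δ = d·√n = 0.8316 × √18 = 3.5283
One-sided α = 0.02 → critical value z_{0.02} = 2.054.
Power = P(Z > 2.054 − δ) = Φ(1.475) = 0.9298.
Type II error: β = 1 − power = 1 − 0.9298 = 0.0702.

β ≈ 0.070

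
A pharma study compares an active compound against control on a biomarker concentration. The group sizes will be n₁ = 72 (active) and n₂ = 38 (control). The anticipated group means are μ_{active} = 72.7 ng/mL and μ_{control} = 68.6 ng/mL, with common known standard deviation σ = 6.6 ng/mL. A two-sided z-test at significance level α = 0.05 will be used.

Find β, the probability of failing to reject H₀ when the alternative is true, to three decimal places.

β ≈ 0.128

Standardized effect: d = |μ_{active} − μ_{control}| / σ = |72.7 − 68.6| / 6.6 = 0.6212
Noncentrality parameter: δ = d / √(1/n₁ + 1/n₂) = 0.6212 / √(1/72 + 1/38) = 3.0981
Critical value for a two-sided test at α = 0.05: z_{α/2} = 1.960.
Power = Φ(δ − 1.960) + Φ(−δ − 1.960) = Φ(1.138) + Φ(-5.058) = 0.8725 + 0.0000 = 0.8725.
Type II error: β = 1 − power = 1 − 0.8725 = 0.1275.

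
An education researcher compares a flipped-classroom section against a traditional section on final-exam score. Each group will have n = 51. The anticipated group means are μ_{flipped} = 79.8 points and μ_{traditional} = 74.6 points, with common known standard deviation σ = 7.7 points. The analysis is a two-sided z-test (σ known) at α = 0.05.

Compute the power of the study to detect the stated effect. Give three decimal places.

Power ≈ 0.927

Standardized effect: d = |μ_{flipped} − μ_{traditional}| / σ = |79.8 − 74.6| / 7.7 = 0.6753
Noncentrality parameter: δ = d·√(n/2) = 0.6753 × √(51/2) = 3.4102
Two-sided α = 0.05 → critical value z_{0.025} = 1.960.
Power = Φ(δ − 1.960) + Φ(−δ − 1.960) = Φ(1.450) + Φ(-5.370) = 0.9265 + 0.0000 = 0.9265.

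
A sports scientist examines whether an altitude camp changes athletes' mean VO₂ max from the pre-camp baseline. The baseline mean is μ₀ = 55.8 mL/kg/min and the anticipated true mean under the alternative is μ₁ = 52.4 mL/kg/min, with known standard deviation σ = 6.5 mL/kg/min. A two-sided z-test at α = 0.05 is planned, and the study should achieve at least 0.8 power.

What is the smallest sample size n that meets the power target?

n = 29

Standardized effect: d = |μ₁ − μ₀| / σ = |52.4 − 55.8| / 6.5 = 0.5231
Set Φ(δ − 1.960) = 0.8; then δ − 1.960 = Φ⁻¹(0.8) = 0.842, giving δ = 2.802.
(Ignoring the negligible lower-tail rejection probability gives the usual closed-form inversion.)
δ = d·√n ⇒ n = (δ/d)² = (2.802 / 0.5231)² = 28.69.
Round up to the next whole unit.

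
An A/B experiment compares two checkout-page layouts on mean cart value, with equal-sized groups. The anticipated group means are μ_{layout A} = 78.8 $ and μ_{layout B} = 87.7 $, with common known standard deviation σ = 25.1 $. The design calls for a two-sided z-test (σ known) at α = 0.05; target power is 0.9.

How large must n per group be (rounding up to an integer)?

n = 168 per group

Standardized effect: d = |μ_{layout A} − μ_{layout B}| / σ = |78.8 − 87.7| / 25.1 = 0.3546
For power 0.9 need Φ(δ − z_{0.025}) = 0.9, so δ = z_{0.025} + z_{0.10} = 1.960 + 1.282 = 3.242.
(Ignoring the negligible lower-tail rejection probability gives the usual closed-form inversion.)
δ = d·√(n/2) ⇒ n = 2(δ/d)² = 2 × (3.242 / 0.3546)² = 167.15.
Rounding up, n = 168 per group.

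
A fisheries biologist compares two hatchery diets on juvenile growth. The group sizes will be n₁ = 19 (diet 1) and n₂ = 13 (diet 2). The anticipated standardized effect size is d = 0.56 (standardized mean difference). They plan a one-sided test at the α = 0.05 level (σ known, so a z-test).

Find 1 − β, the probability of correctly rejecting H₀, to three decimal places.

Noncentrality parameter: δ = d / √(1/n₁ + 1/n₂) = 0.56 / √(1/19 + 1/13) = 1.5558
One-sided α = 0.05 → critical value z_{0.05} = 1.645.
Power = P(Z > 1.645 − δ) = Φ(-0.089) = 0.4645.

Power ≈ 0.465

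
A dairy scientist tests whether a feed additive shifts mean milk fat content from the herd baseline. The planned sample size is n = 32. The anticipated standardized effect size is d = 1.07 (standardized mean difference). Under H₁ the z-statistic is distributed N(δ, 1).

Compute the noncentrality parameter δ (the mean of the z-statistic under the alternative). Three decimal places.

The noncentrality parameter scales effect size by the design's sample-size factor: δ = d·√n = 1.07 × √32 = 6.0528

δ ≈ 6.053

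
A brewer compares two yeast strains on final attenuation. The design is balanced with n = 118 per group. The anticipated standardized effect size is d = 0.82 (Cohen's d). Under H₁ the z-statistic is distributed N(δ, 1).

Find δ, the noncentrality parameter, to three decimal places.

δ ≈ 6.299

δ = d·√(n/2) = 0.82 × √(118/2) = 6.2985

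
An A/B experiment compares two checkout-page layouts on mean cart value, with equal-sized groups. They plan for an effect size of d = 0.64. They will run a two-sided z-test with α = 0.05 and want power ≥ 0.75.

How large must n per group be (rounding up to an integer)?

Set Φ(δ − 1.960) = 0.75; then δ − 1.960 = Φ⁻¹(0.75) = 0.674, giving δ = 2.634.
(The Φ(−δ − z_{α/2}) term is vanishingly small for δ > 0 and is dropped in the standard sample-size formula.)
δ = d·√(n/2) ⇒ n = 2(δ/d)² = 2 × (2.634 / 0.64)² = 33.89.
Rounding up, n = 34 per group.

n = 34 per group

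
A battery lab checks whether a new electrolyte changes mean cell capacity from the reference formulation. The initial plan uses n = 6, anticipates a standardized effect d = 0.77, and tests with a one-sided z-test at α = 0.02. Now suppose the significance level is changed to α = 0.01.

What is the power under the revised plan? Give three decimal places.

Power ≈ 0.330

δ = d·√n = 0.77 × √6 = 1.8861 (unchanged). New critical value: z_{0.01} = 2.326.
Revised power = P(Z > 2.326 − δ) = Φ(-0.440) = 0.3299.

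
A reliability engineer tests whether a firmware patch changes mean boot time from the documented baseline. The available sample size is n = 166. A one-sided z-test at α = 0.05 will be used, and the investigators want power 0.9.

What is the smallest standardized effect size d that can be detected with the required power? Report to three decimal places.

d ≈ 0.227

Need Φ(δ − 1.645) = 0.9, so δ = 1.645 + 1.282 = 2.926.
δ = d·√n ⇒ d = δ/√n = 2.926/√166 = 0.2271.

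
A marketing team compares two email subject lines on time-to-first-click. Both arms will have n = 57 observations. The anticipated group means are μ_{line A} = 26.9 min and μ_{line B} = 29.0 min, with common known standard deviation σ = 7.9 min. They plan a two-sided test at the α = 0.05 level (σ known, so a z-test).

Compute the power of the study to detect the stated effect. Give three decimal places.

Power ≈ 0.295

Standardized effect: d = |μ_{line A} − μ_{line B}| / σ = |26.9 − 29.0| / 7.9 = 0.2658
Noncentrality parameter: δ = d·√(n/2) = 0.2658 × √(57/2) = 1.4191
Critical value for a two-sided test at α = 0.05: z_{α/2} = 1.960.
Power = Φ(δ − 1.960) + Φ(−δ − 1.960) = Φ(-0.541) + Φ(-3.379) = 0.2943 + 0.0004 = 0.2947.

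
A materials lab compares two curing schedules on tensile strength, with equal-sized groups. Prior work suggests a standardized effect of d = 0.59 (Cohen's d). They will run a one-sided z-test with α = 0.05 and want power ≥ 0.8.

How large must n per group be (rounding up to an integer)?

For power 0.8 need Φ(δ − z_{0.05}) = 0.8, so δ = z_{0.05} + z_{0.20} = 1.645 + 0.842 = 2.486.
δ = d·√(n/2) ⇒ n = 2(δ/d)² = 2 × (2.486 / 0.59)² = 35.52.
Round up to the next whole unit.

n = 36 per group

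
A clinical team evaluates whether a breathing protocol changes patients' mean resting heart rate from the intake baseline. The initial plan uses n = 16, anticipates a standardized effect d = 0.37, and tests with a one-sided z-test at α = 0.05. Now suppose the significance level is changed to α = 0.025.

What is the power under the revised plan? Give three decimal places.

Power ≈ 0.316

δ = d·√n = 0.37 × √16 = 1.4800 (unchanged). New critical value: z_{0.025} = 1.960.
Revised power = Φ(δ − 1.960) = Φ(-0.480) = 0.3156.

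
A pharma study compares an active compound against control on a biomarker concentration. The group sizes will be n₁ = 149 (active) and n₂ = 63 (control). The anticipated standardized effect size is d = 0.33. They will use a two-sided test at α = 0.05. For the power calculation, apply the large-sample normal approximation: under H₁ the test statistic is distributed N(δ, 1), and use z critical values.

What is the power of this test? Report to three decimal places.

Power ≈ 0.593

Noncentrality parameter: δ = d / √(1/n₁ + 1/n₂) = 0.33 / √(1/149 + 1/63) = 2.1959
Two-sided α = 0.05 → critical value z_{0.025} = 1.960.
Power = Φ(δ − 1.960) + Φ(−δ − 1.960) = Φ(0.236) + Φ(-4.156) = 0.5933 + 0.0000 = 0.5933.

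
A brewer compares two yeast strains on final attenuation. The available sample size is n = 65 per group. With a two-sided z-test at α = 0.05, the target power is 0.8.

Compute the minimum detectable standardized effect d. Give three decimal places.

d ≈ 0.491

Need Φ(δ − 1.960) = 0.8, so δ = 1.960 + 0.842 = 2.802.
(The second rejection-region term Φ(−δ − z_{α/2}) is negligible and dropped.)
δ = d·√(n/2) ⇒ d = δ/√(n/2) = 2.802/√(65/2) = 0.4914.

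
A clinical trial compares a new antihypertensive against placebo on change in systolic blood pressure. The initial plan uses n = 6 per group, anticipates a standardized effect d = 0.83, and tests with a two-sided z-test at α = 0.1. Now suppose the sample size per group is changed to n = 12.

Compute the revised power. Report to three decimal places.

With n = 12 per group: δ = d·√(n/2) = 0.83 × √(12/2) = 2.0331. Critical value z_{0.05} = 1.645.
Revised power = Φ(δ − 1.645) + Φ(−δ − 1.645) = Φ(0.388) + Φ(-3.678) = 0.6511 + 0.0001 = 0.6512.

Power ≈ 0.651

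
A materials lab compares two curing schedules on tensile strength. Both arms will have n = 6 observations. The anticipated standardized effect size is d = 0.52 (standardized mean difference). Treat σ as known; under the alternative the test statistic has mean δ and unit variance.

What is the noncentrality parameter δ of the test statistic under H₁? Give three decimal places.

The noncentrality parameter scales effect size by the design's sample-size factor: δ = d·√(n/2) = 0.52 × √(6/2) = 0.9007

δ ≈ 0.901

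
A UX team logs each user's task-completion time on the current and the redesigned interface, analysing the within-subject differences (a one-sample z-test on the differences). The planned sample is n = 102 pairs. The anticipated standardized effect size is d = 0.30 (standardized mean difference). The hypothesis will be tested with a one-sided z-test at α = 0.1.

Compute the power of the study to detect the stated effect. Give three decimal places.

Noncentrality parameter: δ = d·√n = 0.30 × √102 = 3.0299
One-sided α = 0.1 → critical value z_{0.1} = 1.282.
Power = Φ(δ − 1.282) = Φ(1.748) = 0.9598.

Power ≈ 0.960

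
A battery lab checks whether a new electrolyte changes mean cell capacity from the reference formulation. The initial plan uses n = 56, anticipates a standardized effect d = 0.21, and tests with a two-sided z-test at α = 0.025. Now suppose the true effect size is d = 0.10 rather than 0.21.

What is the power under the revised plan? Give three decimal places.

With d = 0.10: δ = d·√n = 0.10 × √56 = 0.7483. Critical value z_{0.0125} = 2.241.
Revised power = Φ(δ − 2.241) + Φ(−δ − 2.241) = Φ(-1.493) + Φ(-2.990) = 0.0677 + 0.0014 = 0.0691.

Power ≈ 0.069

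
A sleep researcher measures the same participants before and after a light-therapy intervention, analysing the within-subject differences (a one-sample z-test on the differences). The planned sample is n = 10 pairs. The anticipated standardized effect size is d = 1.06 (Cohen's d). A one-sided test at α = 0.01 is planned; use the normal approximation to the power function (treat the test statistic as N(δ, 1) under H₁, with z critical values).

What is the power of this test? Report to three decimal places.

Power ≈ 0.847

Noncentrality parameter: δ = d·√n = 1.06 × √10 = 3.3520
Critical value for a one-sided test at α = 0.01: z_α = 2.326.
Power = P(Z > 2.326 − δ) = Φ(1.026) = 0.8475.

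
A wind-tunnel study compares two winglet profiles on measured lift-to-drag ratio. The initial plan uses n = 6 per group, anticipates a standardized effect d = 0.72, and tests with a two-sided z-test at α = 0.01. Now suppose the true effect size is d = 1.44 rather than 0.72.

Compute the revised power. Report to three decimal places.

With d = 1.44: δ = d·√(n/2) = 1.44 × √(6/2) = 2.4942. Critical value z_{0.005} = 2.576.
Revised power = Φ(δ − 2.576) + Φ(−δ − 2.576) = Φ(-0.082) + Φ(-5.070) = 0.4675 + 0.0000 = 0.4675.

Power ≈ 0.467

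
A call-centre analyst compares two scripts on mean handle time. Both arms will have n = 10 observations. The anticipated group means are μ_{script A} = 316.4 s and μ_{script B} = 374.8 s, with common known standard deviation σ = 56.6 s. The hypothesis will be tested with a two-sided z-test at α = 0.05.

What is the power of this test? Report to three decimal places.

Power ≈ 0.636

Standardized effect: d = |μ_{script A} − μ_{script B}| / σ = |316.4 − 374.8| / 56.6 = 1.0318
Noncentrality parameter: λ = d·√(n/2) = 1.0318 × √(10/2) = 2.3072
Two-sided α = 0.05 → critical value z_{0.025} = 1.960.
Power = Φ(λ − 1.960) + Φ(−λ − 1.960) = Φ(0.347) + Φ(-4.267) = 0.6358 + 0.0000 = 0.6358.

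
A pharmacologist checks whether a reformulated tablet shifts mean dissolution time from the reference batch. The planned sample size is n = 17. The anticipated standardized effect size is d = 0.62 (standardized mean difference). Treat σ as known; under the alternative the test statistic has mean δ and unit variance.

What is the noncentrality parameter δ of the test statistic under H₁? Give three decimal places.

δ = d·√n = 0.62 × √17 = 2.5563

δ ≈ 2.556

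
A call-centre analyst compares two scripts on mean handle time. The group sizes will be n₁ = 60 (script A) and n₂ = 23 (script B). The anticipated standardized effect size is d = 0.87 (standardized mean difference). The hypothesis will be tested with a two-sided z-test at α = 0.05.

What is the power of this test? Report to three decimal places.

Power ≈ 0.944

Noncentrality parameter: δ = d / √(1/n₁ + 1/n₂) = 0.87 / √(1/60 + 1/23) = 3.5475
Critical value for a two-sided test at α = 0.05: z_{α/2} = 1.960.
Power = Φ(δ − 1.960) + Φ(−δ − 1.960) = Φ(1.588) + Φ(-5.507) = 0.9438 + 0.0000 = 0.9438.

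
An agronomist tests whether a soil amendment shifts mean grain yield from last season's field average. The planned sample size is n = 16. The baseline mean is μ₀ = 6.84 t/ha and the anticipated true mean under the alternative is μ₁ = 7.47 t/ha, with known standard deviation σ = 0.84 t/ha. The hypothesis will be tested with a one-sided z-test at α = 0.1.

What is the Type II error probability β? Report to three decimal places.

β ≈ 0.043

Standardized effect: d = |μ₁ − μ₀| / σ = |7.47 − 6.84| / 0.84 = 0.7500
Noncentrality parameter: δ = d·√n = 0.7500 × √16 = 3.0000
Critical value for a one-sided test at α = 0.1: z_α = 1.282.
Power = P(Z > 1.282 − δ) = Φ(1.718) = 0.9571.
Type II error: β = 1 − power = 1 − 0.9571 = 0.0429.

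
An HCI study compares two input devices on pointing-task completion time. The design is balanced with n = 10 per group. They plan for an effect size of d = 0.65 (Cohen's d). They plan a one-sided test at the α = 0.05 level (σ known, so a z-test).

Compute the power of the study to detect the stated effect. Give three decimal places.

Noncentrality parameter: λ = d·√(n/2) = 0.65 × √(10/2) = 1.4534
Critical value for a one-sided test at α = 0.05: z_α = 1.645.
Power = Φ(λ − 1.645) = Φ(-0.191) = 0.4241.

Power ≈ 0.424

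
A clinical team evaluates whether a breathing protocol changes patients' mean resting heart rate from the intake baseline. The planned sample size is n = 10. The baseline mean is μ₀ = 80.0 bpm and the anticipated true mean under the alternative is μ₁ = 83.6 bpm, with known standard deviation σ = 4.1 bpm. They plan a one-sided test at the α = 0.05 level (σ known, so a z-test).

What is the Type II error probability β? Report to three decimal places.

Standardized effect: d = |μ₁ − μ₀| / σ = |83.6 − 80.0| / 4.1 = 0.8780
Noncentrality parameter: δ = d·√n = 0.8780 × √10 = 2.7766
One-sided α = 0.05 → critical value z_{0.05} = 1.645.
Power = P(Z > 1.645 − δ) = Φ(1.132) = 0.8711.
Type II error: β = 1 − power = 1 − 0.8711 = 0.1289.

β ≈ 0.129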